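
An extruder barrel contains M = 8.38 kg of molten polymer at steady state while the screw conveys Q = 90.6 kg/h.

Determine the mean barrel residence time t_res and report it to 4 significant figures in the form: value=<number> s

value=333.0 s

Throughput in SI: Q_s = 90.6 kg/h ÷ 3600 s/h = 0.0251667 kg/s
t_res = M / Q_s = 8.38 ÷ 0.0251667 = 332.98 s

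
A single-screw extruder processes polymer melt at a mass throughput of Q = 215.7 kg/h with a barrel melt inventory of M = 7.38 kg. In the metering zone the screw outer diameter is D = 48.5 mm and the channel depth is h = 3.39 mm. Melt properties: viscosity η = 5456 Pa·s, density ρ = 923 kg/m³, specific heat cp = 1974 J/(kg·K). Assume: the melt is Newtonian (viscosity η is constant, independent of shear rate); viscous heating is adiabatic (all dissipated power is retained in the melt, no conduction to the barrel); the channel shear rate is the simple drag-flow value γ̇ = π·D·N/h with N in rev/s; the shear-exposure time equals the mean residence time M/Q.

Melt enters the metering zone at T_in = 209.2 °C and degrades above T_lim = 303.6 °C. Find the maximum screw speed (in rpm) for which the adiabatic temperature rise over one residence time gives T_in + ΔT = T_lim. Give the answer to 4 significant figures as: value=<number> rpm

Convert throughput: Q = 215.7 kg/h = 215.7/3600 = 0.0599167 kg/s
t_res = M / Q_s = 7.38 / 0.0599167 = 123.171 s
D = 48.5 mm = 0.0485 m;  h = 3.39 mm = 0.00339 m
ΔT_a = T_lim − T_in = 303.6 °C − 209.2 °C = 94.4 K
γ̇_max² = ΔT_a·ρ·cp/(η·t_res) = 94.4·923·1974/(5456·123.171) = 255.94 s⁻²
γ̇_max = sqrt(255.94) = 15.9981 s⁻¹
Solve γ̇ = πDN/h for N: N_max = γ̇_max·h/(π·D) = 15.9981 × 0.00339 / (π × 0.0485) = 0.35594 rev/s = 21.3564 rpm

value=21.36 rpm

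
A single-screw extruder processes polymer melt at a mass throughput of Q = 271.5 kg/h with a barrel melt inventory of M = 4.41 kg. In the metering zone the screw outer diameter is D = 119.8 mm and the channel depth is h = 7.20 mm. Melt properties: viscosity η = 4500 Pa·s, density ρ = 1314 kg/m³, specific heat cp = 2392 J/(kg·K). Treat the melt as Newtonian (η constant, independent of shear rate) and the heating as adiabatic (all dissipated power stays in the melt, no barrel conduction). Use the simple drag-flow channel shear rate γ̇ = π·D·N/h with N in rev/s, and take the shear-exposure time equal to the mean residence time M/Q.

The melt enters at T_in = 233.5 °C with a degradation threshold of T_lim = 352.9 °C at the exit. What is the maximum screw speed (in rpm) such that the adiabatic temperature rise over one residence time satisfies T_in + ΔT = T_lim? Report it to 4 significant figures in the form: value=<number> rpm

value=43.35 rpm

Throughput in SI: Q_s = 271.5 kg/h ÷ 3600 s/h = 0.0754167 kg/s
Mean residence time: t_res = M/Q_s = 4.41 kg / 0.0754167 kg/s = 58.4751 s
D = 119.8 mm = 0.1198 m;  h = 7.20 mm = 0.0072 m
ΔT_a = T_lim − T_in = 352.9 °C − 233.5 °C = 119.4 K
Invert ΔT = ηγ̇²t_res/(ρcp) for γ̇: γ̇_max² = ΔT_a ρ cp / (η t_res) = 119.4·1314·2392 / (4500·58.4751) = 1426.19 s⁻²
γ̇_max = √1426.19 = 37.7649 s⁻¹
N_max = γ̇_max·h / (π·D) = 37.7649 · 0.0072 / (π · 0.1198) = 0.722461 rev/s = 43.3477 rpm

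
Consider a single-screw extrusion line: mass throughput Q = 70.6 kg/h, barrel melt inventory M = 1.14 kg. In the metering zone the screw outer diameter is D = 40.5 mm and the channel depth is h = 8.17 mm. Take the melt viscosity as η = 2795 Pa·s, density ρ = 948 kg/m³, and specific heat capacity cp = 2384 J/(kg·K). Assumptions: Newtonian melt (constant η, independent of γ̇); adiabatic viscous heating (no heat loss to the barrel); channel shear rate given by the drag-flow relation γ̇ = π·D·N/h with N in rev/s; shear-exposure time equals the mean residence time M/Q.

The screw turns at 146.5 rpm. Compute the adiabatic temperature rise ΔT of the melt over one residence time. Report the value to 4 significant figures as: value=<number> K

Throughput in SI: Q_s = 70.6 kg/h ÷ 3600 s/h = 0.0196111 kg/s
Mean residence time: t_res = M/Q_s = 1.14 kg / 0.0196111 kg/s = 58.1303 s
Convert to SI: D = 0.0405 m, h = 0.00817 m, N = 146.5/60 = 2.44167 rev/s
γ̇ = π·D·N / h = π · 0.0405 · 2.44167 / 0.00817 = 38.025 s⁻¹
Adiabatic rise: ΔT = η γ̇² t_res / (ρ cp) = 2795·(38.025)²·58.1303 / (948·2384) = 103.946 K

value=103.9 K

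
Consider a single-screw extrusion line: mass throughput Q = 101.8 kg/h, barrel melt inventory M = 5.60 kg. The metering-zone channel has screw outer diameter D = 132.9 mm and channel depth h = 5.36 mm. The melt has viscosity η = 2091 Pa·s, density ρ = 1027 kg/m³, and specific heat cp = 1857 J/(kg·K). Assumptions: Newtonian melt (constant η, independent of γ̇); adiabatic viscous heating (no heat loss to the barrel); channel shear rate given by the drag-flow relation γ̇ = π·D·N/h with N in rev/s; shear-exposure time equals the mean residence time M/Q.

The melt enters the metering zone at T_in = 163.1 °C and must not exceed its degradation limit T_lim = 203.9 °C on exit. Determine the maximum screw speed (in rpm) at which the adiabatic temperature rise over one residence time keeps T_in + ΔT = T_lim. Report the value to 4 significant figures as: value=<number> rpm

Throughput in SI: Q_s = 101.8 kg/h ÷ 3600 s/h = 0.0282778 kg/s
Mean residence time: t_res = M/Q_s = 5.60 kg / 0.0282778 kg/s = 198.035 s
D = 132.9 mm = 0.1329 m;  h = 5.36 mm = 0.00536 m
ΔT_a = T_lim − T_in = 203.9 °C − 163.1 °C = 40.8 K
γ̇_max² = ΔT_a·ρ·cp/(η·t_res) = 40.8·1027·1857/(2091·198.035) = 187.908 s⁻²
Take the square root: γ̇_max = √(187.908) = 13.708 s⁻¹
Solve γ̇ = πDN/h for N: N_max = γ̇_max·h/(π·D) = 13.708 × 0.00536 / (π × 0.1329) = 0.17598 rev/s = 10.5588 rpm

value=10.56 rpm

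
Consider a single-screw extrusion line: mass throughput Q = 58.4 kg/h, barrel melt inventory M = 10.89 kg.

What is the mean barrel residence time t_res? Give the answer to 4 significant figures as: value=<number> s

value=671.3 s

Convert throughput: Q = 58.4 kg/h = 58.4/3600 = 0.0162222 kg/s
Mean residence time: t_res = M/Q_s = 10.89 kg / 0.0162222 kg/s = 671.301 s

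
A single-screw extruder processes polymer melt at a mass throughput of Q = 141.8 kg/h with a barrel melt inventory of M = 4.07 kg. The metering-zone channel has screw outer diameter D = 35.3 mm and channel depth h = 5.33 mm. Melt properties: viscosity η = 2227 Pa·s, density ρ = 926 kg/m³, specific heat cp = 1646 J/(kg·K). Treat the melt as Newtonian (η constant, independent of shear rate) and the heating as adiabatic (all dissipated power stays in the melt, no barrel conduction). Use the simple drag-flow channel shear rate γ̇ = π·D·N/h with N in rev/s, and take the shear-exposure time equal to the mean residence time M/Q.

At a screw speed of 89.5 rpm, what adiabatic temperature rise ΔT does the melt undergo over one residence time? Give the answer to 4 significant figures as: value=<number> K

Throughput in SI: Q_s = 141.8 kg/h ÷ 3600 s/h = 0.0393889 kg/s
Mean residence time: t_res = M/Q_s = 4.07 kg / 0.0393889 kg/s = 103.329 s
Geometry in metres: D = 35.3 mm → 0.0353 m, h = 5.33 mm → 0.00533 m; screw speed N = 89.5 rpm = 1.49167 rev/s
γ̇ = π D N / h = (π)(0.0353)(1.49167) / 0.00533 = 31.0362 s⁻¹
Adiabatic rise: ΔT = η γ̇² t_res / (ρ cp) = 2227·(31.0362)²·103.329 / (926·1646) = 145.425 K

value=145.4 K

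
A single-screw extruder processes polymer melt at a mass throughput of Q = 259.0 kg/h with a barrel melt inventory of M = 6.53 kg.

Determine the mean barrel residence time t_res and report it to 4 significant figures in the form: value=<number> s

Throughput in SI: Q_s = 259.0 kg/h ÷ 3600 s/h = 0.0719444 kg/s
t_res = M / Q_s = 6.53 / 0.0719444 = 90.7645 s

value=90.76 s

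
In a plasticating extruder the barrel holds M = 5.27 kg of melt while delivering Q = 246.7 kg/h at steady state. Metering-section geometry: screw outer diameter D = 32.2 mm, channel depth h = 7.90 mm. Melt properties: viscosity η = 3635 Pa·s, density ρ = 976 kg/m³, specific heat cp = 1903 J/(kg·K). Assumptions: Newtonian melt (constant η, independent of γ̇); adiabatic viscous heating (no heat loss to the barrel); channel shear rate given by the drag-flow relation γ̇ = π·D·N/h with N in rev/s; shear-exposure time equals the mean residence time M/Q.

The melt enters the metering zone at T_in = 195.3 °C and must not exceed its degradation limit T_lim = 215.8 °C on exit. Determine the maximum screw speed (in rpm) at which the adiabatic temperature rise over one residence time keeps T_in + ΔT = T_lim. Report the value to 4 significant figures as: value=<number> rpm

value=54.69 rpm

Convert throughput: Q = 246.7 kg/h = 246.7/3600 = 0.0685278 kg/s
t_res = M / Q_s = 5.27 / 0.0685278 = 76.9031 s
Geometry in SI: D = 32.2 mm → 0.0322 m, h = 7.90 mm → 0.0079 m
ΔT_a = T_lim − T_in = 215.8 °C − 195.3 °C = 20.5 K
γ̇_max² = ΔT_a·ρ·cp / (η·t_res) = [20.5 × 976 × 1903] / [3635 × 76.9031] = 136.205 s⁻²
γ̇_max = √136.205 = 11.6707 s⁻¹
Solve γ̇ = πDN/h for N: N_max = γ̇_max·h/(π·D) = 11.6707 × 0.0079 / (π × 0.0322) = 0.91142 rev/s = 54.6852 rpm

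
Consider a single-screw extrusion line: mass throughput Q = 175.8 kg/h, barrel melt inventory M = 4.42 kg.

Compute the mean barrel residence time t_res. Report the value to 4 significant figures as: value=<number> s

Q_s = Q / 3600 = 175.8 / 3600 = 0.0488333 kg/s
Mean residence time: t_res = M/Q_s = 4.42 kg / 0.0488333 kg/s = 90.5119 s

value=90.51 s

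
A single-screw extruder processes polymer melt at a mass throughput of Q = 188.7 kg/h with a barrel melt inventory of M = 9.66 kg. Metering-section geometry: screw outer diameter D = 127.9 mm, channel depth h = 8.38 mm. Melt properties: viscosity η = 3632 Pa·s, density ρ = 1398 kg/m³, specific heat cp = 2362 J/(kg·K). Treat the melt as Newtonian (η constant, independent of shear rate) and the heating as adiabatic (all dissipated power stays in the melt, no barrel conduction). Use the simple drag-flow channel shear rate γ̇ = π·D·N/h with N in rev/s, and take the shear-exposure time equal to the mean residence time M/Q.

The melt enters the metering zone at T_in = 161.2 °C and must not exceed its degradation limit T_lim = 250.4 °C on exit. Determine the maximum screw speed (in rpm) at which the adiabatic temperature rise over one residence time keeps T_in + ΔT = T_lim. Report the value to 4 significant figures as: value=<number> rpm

Convert throughput: Q = 188.7 kg/h = 188.7/3600 = 0.0524167 kg/s
t_res = M / Q_s = 9.66 ÷ 0.0524167 = 184.293 s
Geometry in SI: D = 127.9 mm → 0.1279 m, h = 8.38 mm → 0.00838 m
Allowable rise: ΔT_a = T_lim − T_in = 250.4 − 161.2 = 89.2 K
γ̇_max² = ΔT_a·ρ·cp/(η·t_res) = 89.2·1398·2362/(3632·184.293) = 440.046 s⁻²
Take the square root: γ̇_max = √(440.046) = 20.9773 s⁻¹
N_max = γ̇_max h / (πD) = 20.9773·0.00838/(π·0.1279) = 0.437495 rev/s → ×60 = 26.2497 rpm

value=26.25 rpm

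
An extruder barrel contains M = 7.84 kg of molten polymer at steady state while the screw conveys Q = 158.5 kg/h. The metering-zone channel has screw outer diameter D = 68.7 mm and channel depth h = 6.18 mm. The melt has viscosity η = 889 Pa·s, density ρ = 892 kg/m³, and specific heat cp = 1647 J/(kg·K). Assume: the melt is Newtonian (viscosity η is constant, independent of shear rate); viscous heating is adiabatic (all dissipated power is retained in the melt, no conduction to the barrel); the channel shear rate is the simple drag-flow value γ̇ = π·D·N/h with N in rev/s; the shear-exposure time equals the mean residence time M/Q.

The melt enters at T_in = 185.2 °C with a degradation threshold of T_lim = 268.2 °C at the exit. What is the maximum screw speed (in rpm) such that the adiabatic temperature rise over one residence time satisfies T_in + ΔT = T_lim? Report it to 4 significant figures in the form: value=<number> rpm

value=47.68 rpm

Q_s = Q / 3600 = 158.5 / 3600 = 0.0440278 kg/s
t_res = M / Q_s = 7.84 ÷ 0.0440278 = 178.069 s
D = 68.7 mm = 0.0687 m;  h = 6.18 mm = 0.00618 m
ΔT_a = T_lim − T_in = 268.2 − 185.2 = 83 K
γ̇_max² = ΔT_a·ρ·cp/(η·t_res) = 83·892·1647/(889·178.069) = 770.274 s⁻²
Take the square root: γ̇_max = √(770.274) = 27.7538 s⁻¹
N_max = γ̇_max·h / (π·D) = 27.7538 · 0.00618 / (π · 0.0687) = 0.794703 rev/s = 47.6822 rpm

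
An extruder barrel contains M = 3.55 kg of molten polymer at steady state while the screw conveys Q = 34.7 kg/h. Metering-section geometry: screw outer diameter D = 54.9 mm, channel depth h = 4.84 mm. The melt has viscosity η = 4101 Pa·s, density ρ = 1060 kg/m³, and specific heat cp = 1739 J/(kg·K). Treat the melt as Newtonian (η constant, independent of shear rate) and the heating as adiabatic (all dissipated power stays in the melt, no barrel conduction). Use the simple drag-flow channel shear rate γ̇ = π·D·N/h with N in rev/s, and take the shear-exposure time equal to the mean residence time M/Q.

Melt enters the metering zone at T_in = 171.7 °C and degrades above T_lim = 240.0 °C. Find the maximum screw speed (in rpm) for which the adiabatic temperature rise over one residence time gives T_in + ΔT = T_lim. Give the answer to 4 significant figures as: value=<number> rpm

Throughput in SI: Q_s = 34.7 kg/h ÷ 3600 s/h = 0.00963889 kg/s
Mean residence time: t_res = M/Q_s = 3.55 kg / 0.00963889 kg/s = 368.3 s
Geometry in SI: D = 54.9 mm → 0.0549 m, h = 4.84 mm → 0.00484 m
Allowable rise: ΔT_a = T_lim − T_in = 240.0 − 171.7 = 68.3 K
γ̇_max² = ΔT_a·ρ·cp / (η·t_res) = [68.3 × 1060 × 1739] / [4101 × 368.3] = 83.3556 s⁻²
Take the square root: γ̇_max = √(83.3556) = 9.12993 s⁻¹
Solve γ̇ = πDN/h for N: N_max = γ̇_max·h/(π·D) = 9.12993 × 0.00484 / (π × 0.0549) = 0.256207 rev/s = 15.3724 rpm

value=15.37 rpm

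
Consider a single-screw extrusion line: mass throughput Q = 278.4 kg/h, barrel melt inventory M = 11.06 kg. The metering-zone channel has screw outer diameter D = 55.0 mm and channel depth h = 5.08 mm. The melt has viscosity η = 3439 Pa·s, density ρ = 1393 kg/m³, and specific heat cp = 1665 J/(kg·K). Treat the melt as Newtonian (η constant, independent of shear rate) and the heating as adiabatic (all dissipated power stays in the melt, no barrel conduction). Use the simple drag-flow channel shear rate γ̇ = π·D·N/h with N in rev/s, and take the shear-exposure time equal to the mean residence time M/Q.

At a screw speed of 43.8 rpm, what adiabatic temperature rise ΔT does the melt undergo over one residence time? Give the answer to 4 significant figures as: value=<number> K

value=130.7 K

Q_s = Q / 3600 = 278.4 / 3600 = 0.0773333 kg/s
t_res = M / Q_s = 11.06 ÷ 0.0773333 = 143.017 s
Convert to SI: D = 0.055 m, h = 0.00508 m, N = 43.8/60 = 0.73 rev/s
γ̇ = π D N / h = (π)(0.055)(0.73) / 0.00508 = 24.8297 s⁻¹
ΔT = η·γ̇²·t_res / (ρ·cp) = 3439 · (24.8297)² · 143.017 / (1393 · 1665) = 130.737 K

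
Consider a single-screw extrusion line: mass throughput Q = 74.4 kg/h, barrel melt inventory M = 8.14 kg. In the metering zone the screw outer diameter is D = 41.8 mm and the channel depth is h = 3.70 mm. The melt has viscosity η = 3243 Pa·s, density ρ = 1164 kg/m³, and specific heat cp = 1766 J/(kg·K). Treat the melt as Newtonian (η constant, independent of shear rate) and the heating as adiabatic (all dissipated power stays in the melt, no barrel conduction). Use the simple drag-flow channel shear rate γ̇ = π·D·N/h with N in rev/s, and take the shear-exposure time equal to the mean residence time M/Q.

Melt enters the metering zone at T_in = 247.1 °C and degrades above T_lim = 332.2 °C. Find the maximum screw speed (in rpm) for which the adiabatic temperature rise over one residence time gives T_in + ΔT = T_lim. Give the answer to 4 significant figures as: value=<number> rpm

value=19.78 rpm

Convert throughput: Q = 74.4 kg/h = 74.4/3600 = 0.0206667 kg/s
Mean residence time: t_res = M/Q_s = 8.14 kg / 0.0206667 kg/s = 393.871 s
Convert to metres: D = 0.0418 m, h = 0.0037 m
ΔT_a = T_lim − T_in = 332.2 °C − 247.1 °C = 85.1 K
Invert ΔT = ηγ̇²t_res/(ρcp) for γ̇: γ̇_max² = ΔT_a ρ cp / (η t_res) = 85.1·1164·1766 / (3243·393.871) = 136.953 s⁻²
Take the square root: γ̇_max = √(136.953) = 11.7027 s⁻¹
N_max = γ̇_max h / (πD) = 11.7027·0.0037/(π·0.0418) = 0.329732 rev/s → ×60 = 19.7839 rpm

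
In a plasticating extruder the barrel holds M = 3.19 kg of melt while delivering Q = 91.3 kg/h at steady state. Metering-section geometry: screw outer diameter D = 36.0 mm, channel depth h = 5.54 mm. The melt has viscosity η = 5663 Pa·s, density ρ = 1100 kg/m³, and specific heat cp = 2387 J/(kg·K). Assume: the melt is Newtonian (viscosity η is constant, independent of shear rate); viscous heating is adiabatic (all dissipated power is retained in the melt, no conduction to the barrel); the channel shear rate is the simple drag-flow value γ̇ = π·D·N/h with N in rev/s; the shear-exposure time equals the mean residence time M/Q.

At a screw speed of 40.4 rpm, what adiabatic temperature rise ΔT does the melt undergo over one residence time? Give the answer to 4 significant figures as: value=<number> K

Throughput in SI: Q_s = 91.3 kg/h ÷ 3600 s/h = 0.0253611 kg/s
Mean residence time: t_res = M/Q_s = 3.19 kg / 0.0253611 kg/s = 125.783 s
Convert to SI: D = 0.036 m, h = 0.00554 m, N = 40.4/60 = 0.673333 rev/s
γ̇ = π D N / h = (π)(0.036)(0.673333) / 0.00554 = 13.7459 s⁻¹
ΔT = η·γ̇²·t_res/(ρ·cp) = [5663 × 13.7459² × 125.783] / [1100 × 2387] = 51.2589 K

value=51.26 K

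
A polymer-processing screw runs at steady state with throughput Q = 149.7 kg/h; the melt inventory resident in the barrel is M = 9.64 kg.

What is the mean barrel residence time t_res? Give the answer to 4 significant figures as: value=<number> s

value=231.8 s

Convert throughput: Q = 149.7 kg/h = 149.7/3600 = 0.0415833 kg/s
t_res = M / Q_s = 9.64 ÷ 0.0415833 = 231.824 s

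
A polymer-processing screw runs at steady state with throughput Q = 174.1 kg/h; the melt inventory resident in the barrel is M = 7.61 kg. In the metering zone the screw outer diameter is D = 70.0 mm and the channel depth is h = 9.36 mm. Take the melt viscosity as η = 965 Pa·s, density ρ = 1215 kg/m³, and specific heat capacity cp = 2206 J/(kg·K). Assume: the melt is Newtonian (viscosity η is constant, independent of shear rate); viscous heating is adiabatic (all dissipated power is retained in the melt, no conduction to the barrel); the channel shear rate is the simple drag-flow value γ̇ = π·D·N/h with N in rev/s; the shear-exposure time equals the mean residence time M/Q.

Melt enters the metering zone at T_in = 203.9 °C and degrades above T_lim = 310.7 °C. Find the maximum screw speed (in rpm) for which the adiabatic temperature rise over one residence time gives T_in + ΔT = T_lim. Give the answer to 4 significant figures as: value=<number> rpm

Q_s = Q / 3600 = 174.1 / 3600 = 0.0483611 kg/s
Mean residence time: t_res = M/Q_s = 7.61 kg / 0.0483611 kg/s = 157.358 s
D = 70.0 mm = 0.07 m;  h = 9.36 mm = 0.00936 m
Allowable rise: ΔT_a = T_lim − T_in = 310.7 − 203.9 = 106.8 K
γ̇_max² = ΔT_a·ρ·cp / (η·t_res) = [106.8 × 1215 × 2206] / [965 × 157.358] = 1885.11 s⁻²
γ̇_max = sqrt(1885.11) = 43.4179 s⁻¹
N_max = γ̇_max·h / (π·D) = 43.4179 · 0.00936 / (π · 0.07) = 1.84798 rev/s = 110.879 rpm

value=110.9 rpm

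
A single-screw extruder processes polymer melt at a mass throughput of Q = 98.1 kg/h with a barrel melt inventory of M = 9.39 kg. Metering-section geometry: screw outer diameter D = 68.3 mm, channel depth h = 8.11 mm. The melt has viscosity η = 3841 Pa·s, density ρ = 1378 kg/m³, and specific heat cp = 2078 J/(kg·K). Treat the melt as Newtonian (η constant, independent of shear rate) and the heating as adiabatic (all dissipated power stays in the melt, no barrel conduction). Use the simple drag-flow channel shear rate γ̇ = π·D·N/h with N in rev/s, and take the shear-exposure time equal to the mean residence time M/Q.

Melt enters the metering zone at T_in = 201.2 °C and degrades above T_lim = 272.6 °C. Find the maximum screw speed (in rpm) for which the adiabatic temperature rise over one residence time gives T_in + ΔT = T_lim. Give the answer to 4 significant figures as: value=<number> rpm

Q_s = Q / 3600 = 98.1 / 3600 = 0.02725 kg/s
t_res = M / Q_s = 9.39 ÷ 0.02725 = 344.587 s
D = 68.3 mm = 0.0683 m;  h = 8.11 mm = 0.00811 m
ΔT_a = T_lim − T_in = 272.6 − 201.2 = 71.4 K
γ̇_max² = ΔT_a·ρ·cp/(η·t_res) = 71.4·1378·2078/(3841·344.587) = 154.472 s⁻²
Take the square root: γ̇_max = √(154.472) = 12.4287 s⁻¹
N_max = γ̇_max h / (πD) = 12.4287·0.00811/(π·0.0683) = 0.469759 rev/s → ×60 = 28.1855 rpm

value=28.19 rpm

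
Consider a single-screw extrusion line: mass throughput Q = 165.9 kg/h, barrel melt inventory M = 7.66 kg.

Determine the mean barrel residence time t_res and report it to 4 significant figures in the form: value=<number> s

value=166.2 s

Throughput in SI: Q_s = 165.9 kg/h ÷ 3600 s/h = 0.0460833 kg/s
t_res = M / Q_s = 7.66 / 0.0460833 = 166.221 s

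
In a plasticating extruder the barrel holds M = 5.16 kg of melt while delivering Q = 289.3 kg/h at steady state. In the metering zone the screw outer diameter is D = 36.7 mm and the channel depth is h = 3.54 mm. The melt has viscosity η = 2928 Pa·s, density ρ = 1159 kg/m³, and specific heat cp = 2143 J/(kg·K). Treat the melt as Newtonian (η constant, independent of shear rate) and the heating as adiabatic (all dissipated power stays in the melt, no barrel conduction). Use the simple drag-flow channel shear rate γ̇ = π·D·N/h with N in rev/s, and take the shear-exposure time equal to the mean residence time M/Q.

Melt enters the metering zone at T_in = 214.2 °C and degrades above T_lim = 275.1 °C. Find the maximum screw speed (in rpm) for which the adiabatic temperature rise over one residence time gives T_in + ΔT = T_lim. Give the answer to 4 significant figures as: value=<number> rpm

Throughput in SI: Q_s = 289.3 kg/h ÷ 3600 s/h = 0.0803611 kg/s
t_res = M / Q_s = 5.16 ÷ 0.0803611 = 64.2102 s
D = 36.7 mm = 0.0367 m;  h = 3.54 mm = 0.00354 m
ΔT_a = T_lim − T_in = 275.1 °C − 214.2 °C = 60.9 K
γ̇_max² = ΔT_a·ρ·cp/(η·t_res) = 60.9·1159·2143/(2928·64.2102) = 804.541 s⁻²
γ̇_max = sqrt(804.541) = 28.3644 s⁻¹
N_max = γ̇_max h / (πD) = 28.3644·0.00354/(π·0.0367) = 0.870886 rev/s → ×60 = 52.2532 rpm

value=52.25 rpm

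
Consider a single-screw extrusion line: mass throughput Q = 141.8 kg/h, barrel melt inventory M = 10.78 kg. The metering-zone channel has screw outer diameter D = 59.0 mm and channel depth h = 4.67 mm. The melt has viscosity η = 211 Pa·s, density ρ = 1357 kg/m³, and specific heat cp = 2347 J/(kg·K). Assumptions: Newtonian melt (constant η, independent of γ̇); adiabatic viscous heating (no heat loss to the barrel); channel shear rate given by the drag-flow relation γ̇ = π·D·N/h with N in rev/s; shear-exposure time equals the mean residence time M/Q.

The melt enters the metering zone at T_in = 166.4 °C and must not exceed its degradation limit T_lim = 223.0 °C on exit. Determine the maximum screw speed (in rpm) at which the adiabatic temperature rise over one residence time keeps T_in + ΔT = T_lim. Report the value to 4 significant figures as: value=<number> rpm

value=84.46 rpm

Convert throughput: Q = 141.8 kg/h = 141.8/3600 = 0.0393889 kg/s
Mean residence time: t_res = M/Q_s = 10.78 kg / 0.0393889 kg/s = 273.681 s
Convert to metres: D = 0.059 m, h = 0.00467 m
Allowable rise: ΔT_a = T_lim − T_in = 223.0 − 166.4 = 56.6 K
γ̇_max² = ΔT_a·ρ·cp / (η·t_res) = [56.6 × 1357 × 2347] / [211 × 273.681] = 3121.63 s⁻²
Take the square root: γ̇_max = √(3121.63) = 55.8716 s⁻¹
N_max = γ̇_max·h / (π·D) = 55.8716 · 0.00467 / (π · 0.059) = 1.40769 rev/s = 84.4612 rpm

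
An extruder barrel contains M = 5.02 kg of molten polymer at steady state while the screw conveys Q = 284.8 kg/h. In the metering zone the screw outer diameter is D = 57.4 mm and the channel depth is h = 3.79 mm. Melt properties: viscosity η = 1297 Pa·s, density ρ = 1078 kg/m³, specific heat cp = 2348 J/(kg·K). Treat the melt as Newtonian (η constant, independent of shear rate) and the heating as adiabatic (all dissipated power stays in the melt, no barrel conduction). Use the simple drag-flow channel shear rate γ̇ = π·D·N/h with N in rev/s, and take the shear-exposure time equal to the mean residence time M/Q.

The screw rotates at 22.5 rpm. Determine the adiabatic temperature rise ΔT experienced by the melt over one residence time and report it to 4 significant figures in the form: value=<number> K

value=10.35 K

Q_s = Q / 3600 = 284.8 / 3600 = 0.0791111 kg/s
t_res = M / Q_s = 5.02 / 0.0791111 = 63.4551 s
D = 57.4 mm = 0.0574 m;  h = 3.79 mm = 0.00379 m;  N = 22.5 rpm / 60 = 0.375 rev/s
γ̇ = π·D·N / h = π · 0.0574 · 0.375 / 0.00379 = 17.8424 s⁻¹
Adiabatic rise: ΔT = η γ̇² t_res / (ρ cp) = 1297·(17.8424)²·63.4551 / (1078·2348) = 10.3514 K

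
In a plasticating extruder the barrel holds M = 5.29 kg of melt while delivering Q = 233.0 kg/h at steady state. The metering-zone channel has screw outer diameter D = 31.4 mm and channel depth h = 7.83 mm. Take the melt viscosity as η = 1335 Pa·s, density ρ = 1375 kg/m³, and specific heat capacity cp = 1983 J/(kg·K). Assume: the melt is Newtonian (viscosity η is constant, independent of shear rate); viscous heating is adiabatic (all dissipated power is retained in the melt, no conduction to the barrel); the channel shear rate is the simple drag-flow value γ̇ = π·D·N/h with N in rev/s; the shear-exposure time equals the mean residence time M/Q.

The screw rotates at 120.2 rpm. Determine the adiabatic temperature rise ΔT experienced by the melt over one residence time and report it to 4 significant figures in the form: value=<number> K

Convert throughput: Q = 233.0 kg/h = 233.0/3600 = 0.0647222 kg/s
t_res = M / Q_s = 5.29 / 0.0647222 = 81.7339 s
Convert to SI: D = 0.0314 m, h = 0.00783 m, N = 120.2/60 = 2.00333 rev/s
Shear rate: γ̇ = πDN/h = π·0.0314·2.00333/0.00783 = 25.2389 s⁻¹
ΔT = η·γ̇²·t_res/(ρ·cp) = [1335 × 25.2389² × 81.7339] / [1375 × 1983] = 25.4918 K

value=25.49 K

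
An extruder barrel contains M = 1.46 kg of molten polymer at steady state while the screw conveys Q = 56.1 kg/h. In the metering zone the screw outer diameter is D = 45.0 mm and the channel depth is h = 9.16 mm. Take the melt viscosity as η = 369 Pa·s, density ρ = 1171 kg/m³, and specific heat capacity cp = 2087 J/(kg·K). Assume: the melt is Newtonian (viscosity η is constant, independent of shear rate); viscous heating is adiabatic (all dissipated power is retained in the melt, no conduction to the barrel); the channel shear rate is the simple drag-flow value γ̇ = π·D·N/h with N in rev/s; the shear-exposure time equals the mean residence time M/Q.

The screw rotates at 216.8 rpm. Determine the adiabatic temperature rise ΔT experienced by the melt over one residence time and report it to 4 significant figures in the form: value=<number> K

value=43.99 K

Q_s = Q / 3600 = 56.1 / 3600 = 0.0155833 kg/s
Mean residence time: t_res = M/Q_s = 1.46 kg / 0.0155833 kg/s = 93.6898 s
Geometry in metres: D = 45.0 mm → 0.045 m, h = 9.16 mm → 0.00916 m; screw speed N = 216.8 rpm = 3.61333 rev/s
γ̇ = π·D·N / h = π · 0.045 · 3.61333 / 0.00916 = 55.7667 s⁻¹
ΔT = η·γ̇²·t_res / (ρ·cp) = 369 · (55.7667)² · 93.6898 / (1171 · 2087) = 43.9936 K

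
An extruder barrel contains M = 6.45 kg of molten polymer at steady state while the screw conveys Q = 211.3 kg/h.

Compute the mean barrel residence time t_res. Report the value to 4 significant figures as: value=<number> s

Q_s = Q / 3600 = 211.3 / 3600 = 0.0586944 kg/s
t_res = M / Q_s = 6.45 / 0.0586944 = 109.891 s

value=109.9 s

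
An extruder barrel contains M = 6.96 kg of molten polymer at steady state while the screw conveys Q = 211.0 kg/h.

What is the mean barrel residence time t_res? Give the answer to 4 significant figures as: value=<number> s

Throughput in SI: Q_s = 211.0 kg/h ÷ 3600 s/h = 0.0586111 kg/s
t_res = M / Q_s = 6.96 ÷ 0.0586111 = 118.749 s

value=118.7 s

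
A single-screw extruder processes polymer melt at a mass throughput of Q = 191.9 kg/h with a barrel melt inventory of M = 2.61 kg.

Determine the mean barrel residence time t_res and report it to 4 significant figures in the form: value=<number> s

Throughput in SI: Q_s = 191.9 kg/h ÷ 3600 s/h = 0.0533056 kg/s
t_res = M / Q_s = 2.61 / 0.0533056 = 48.963 s

value=48.96 s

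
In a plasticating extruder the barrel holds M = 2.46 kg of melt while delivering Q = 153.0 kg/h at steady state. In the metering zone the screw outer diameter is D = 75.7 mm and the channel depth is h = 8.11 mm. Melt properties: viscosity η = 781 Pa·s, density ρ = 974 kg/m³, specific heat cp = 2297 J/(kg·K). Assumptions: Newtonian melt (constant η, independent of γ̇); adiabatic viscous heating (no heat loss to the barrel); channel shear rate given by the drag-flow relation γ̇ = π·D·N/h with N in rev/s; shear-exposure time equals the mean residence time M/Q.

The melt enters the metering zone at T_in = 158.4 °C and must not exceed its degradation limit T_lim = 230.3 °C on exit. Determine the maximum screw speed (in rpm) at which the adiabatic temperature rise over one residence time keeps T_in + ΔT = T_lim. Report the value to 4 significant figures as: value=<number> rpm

Throughput in SI: Q_s = 153.0 kg/h ÷ 3600 s/h = 0.0425 kg/s
t_res = M / Q_s = 2.46 / 0.0425 = 57.8824 s
Geometry in SI: D = 75.7 mm → 0.0757 m, h = 8.11 mm → 0.00811 m
ΔT_a = T_lim − T_in = 230.3 °C − 158.4 °C = 71.9 K
Invert ΔT = ηγ̇²t_res/(ρcp) for γ̇: γ̇_max² = ΔT_a ρ cp / (η t_res) = 71.9·974·2297 / (781·57.8824) = 3558.37 s⁻²
γ̇_max = sqrt(3558.37) = 59.6521 s⁻¹
N_max = γ̇_max h / (πD) = 59.6521·0.00811/(π·0.0757) = 2.03423 rev/s → ×60 = 122.054 rpm

value=122.1 rpm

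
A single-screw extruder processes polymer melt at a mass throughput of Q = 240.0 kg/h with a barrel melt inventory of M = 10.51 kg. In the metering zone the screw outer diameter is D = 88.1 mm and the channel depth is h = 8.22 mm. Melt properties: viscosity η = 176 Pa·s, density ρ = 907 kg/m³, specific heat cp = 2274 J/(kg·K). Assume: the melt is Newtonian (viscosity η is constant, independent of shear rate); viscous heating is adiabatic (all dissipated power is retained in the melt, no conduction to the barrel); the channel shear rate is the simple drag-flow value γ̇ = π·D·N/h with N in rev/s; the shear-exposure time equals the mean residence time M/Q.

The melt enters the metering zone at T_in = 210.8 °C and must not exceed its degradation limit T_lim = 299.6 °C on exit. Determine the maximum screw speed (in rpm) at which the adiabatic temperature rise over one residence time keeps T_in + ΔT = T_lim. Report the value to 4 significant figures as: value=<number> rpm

Q_s = Q / 3600 = 240.0 / 3600 = 0.0666667 kg/s
Mean residence time: t_res = M/Q_s = 10.51 kg / 0.0666667 kg/s = 157.65 s
Geometry in SI: D = 88.1 mm → 0.0881 m, h = 8.22 mm → 0.00822 m
Allowable rise: ΔT_a = T_lim − T_in = 299.6 − 210.8 = 88.8 K
γ̇_max² = ΔT_a·ρ·cp / (η·t_res) = [88.8 × 907 × 2274] / [176 × 157.65] = 6600.91 s⁻²
Take the square root: γ̇_max = √(6600.91) = 81.246 s⁻¹
Solve γ̇ = πDN/h for N: N_max = γ̇_max·h/(π·D) = 81.246 × 0.00822 / (π × 0.0881) = 2.41295 rev/s = 144.777 rpm

value=144.8 rpm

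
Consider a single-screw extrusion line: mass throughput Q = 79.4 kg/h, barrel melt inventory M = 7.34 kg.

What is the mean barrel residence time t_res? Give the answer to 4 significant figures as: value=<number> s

value=332.8 s

Throughput in SI: Q_s = 79.4 kg/h ÷ 3600 s/h = 0.0220556 kg/s
t_res = M / Q_s = 7.34 ÷ 0.0220556 = 332.796 s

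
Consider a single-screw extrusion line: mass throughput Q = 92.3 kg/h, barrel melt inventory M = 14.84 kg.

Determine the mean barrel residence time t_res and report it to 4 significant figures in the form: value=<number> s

Q_s = Q / 3600 = 92.3 / 3600 = 0.0256389 kg/s
t_res = M / Q_s = 14.84 ÷ 0.0256389 = 578.808 s

value=578.8 s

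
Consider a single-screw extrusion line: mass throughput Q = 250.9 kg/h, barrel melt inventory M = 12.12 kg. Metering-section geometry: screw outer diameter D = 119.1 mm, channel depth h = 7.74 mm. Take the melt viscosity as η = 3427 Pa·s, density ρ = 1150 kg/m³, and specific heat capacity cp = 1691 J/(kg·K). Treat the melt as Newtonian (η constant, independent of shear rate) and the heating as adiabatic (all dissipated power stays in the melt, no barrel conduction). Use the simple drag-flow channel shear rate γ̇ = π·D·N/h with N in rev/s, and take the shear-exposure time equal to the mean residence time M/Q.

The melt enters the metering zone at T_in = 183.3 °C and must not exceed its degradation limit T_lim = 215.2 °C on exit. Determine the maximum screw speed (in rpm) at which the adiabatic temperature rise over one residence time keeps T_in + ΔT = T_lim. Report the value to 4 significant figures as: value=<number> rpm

value=12.66 rpm

Q_s = Q / 3600 = 250.9 / 3600 = 0.0696944 kg/s
t_res = M / Q_s = 12.12 / 0.0696944 = 173.902 s
Convert to metres: D = 0.1191 m, h = 0.00774 m
ΔT_a = T_lim − T_in = 215.2 °C − 183.3 °C = 31.9 K
γ̇_max² = ΔT_a·ρ·cp / (η·t_res) = [31.9 × 1150 × 1691] / [3427 × 173.902] = 104.091 s⁻²
γ̇_max = sqrt(104.091) = 10.2025 s⁻¹
N_max = γ̇_max·h / (π·D) = 10.2025 · 0.00774 / (π · 0.1191) = 0.21105 rev/s = 12.663 rpm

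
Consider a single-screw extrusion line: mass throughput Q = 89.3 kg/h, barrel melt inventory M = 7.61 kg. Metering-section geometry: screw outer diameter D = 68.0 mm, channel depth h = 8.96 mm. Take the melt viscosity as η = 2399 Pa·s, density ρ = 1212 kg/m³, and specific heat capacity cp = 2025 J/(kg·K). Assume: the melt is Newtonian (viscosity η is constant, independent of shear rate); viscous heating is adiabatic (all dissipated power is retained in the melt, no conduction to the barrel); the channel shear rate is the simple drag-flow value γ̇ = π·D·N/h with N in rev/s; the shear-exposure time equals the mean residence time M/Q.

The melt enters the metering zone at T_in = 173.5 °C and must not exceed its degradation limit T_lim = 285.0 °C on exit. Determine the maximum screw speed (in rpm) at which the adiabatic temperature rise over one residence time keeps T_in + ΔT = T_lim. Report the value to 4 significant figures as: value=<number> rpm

Convert throughput: Q = 89.3 kg/h = 89.3/3600 = 0.0248056 kg/s
t_res = M / Q_s = 7.61 ÷ 0.0248056 = 306.786 s
Convert to metres: D = 0.068 m, h = 0.00896 m
Allowable rise: ΔT_a = T_lim − T_in = 285.0 − 173.5 = 111.5 K
γ̇_max² = ΔT_a·ρ·cp/(η·t_res) = 111.5·1212·2025/(2399·306.786) = 371.823 s⁻²
γ̇_max = √371.823 = 19.2827 s⁻¹
Solve γ̇ = πDN/h for N: N_max = γ̇_max·h/(π·D) = 19.2827 × 0.00896 / (π × 0.068) = 0.808756 rev/s = 48.5254 rpm

value=48.53 rpm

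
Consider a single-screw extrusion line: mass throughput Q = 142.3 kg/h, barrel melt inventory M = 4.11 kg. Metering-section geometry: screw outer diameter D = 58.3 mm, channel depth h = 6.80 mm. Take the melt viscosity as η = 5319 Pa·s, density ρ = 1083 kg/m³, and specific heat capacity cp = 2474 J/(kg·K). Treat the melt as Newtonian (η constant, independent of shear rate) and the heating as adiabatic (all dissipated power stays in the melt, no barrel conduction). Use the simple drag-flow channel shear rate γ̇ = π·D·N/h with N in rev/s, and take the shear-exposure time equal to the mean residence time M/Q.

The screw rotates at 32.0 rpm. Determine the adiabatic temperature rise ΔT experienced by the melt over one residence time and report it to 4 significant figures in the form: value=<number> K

Throughput in SI: Q_s = 142.3 kg/h ÷ 3600 s/h = 0.0395278 kg/s
Mean residence time: t_res = M/Q_s = 4.11 kg / 0.0395278 kg/s = 103.978 s
D = 58.3 mm = 0.0583 m;  h = 6.80 mm = 0.0068 m;  N = 32.0 rpm / 60 = 0.533333 rev/s
Shear rate: γ̇ = πDN/h = π·0.0583·0.533333/0.0068 = 14.3651 s⁻¹
ΔT = η·γ̇²·t_res/(ρ·cp) = [5319 × 14.3651² × 103.978] / [1083 × 2474] = 42.5949 K

value=42.59 K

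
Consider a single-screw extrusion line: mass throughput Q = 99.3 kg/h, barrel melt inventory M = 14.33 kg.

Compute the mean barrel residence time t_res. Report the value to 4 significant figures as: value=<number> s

value=519.5 s

Q_s = Q / 3600 = 99.3 / 3600 = 0.0275833 kg/s
t_res = M / Q_s = 14.33 ÷ 0.0275833 = 519.517 s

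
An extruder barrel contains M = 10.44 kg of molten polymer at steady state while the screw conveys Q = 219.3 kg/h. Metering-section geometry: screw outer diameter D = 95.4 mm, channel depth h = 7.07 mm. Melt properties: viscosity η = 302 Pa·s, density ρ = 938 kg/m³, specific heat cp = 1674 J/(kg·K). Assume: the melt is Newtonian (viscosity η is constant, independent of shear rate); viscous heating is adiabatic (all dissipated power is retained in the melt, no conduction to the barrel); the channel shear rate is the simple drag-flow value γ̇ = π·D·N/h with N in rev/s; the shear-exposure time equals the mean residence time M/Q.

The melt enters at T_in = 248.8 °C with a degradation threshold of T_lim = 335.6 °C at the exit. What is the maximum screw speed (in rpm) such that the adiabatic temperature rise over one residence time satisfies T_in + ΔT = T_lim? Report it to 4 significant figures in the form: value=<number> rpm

Q_s = Q / 3600 = 219.3 / 3600 = 0.0609167 kg/s
Mean residence time: t_res = M/Q_s = 10.44 kg / 0.0609167 kg/s = 171.382 s
Geometry in SI: D = 95.4 mm → 0.0954 m, h = 7.07 mm → 0.00707 m
ΔT_a = T_lim − T_in = 335.6 − 248.8 = 86.8 K
γ̇_max² = ΔT_a·ρ·cp/(η·t_res) = 86.8·938·1674/(302·171.382) = 2633.34 s⁻²
γ̇_max = sqrt(2633.34) = 51.3161 s⁻¹
Solve γ̇ = πDN/h for N: N_max = γ̇_max·h/(π·D) = 51.3161 × 0.00707 / (π × 0.0954) = 1.21053 rev/s = 72.6316 rpm

value=72.63 rpm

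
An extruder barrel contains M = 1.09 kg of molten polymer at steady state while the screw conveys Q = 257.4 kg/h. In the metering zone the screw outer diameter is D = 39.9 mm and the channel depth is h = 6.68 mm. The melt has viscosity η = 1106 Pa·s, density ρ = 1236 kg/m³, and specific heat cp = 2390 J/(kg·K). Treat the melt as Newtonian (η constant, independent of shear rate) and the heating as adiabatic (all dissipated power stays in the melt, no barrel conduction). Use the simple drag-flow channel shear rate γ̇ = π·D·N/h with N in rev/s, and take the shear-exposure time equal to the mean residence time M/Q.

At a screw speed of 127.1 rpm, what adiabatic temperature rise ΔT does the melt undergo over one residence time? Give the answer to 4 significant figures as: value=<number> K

Convert throughput: Q = 257.4 kg/h = 257.4/3600 = 0.0715 kg/s
t_res = M / Q_s = 1.09 ÷ 0.0715 = 15.2448 s
Convert to SI: D = 0.0399 m, h = 0.00668 m, N = 127.1/60 = 2.11833 rev/s
γ̇ = π·D·N / h = π · 0.0399 · 2.11833 / 0.00668 = 39.7503 s⁻¹
ΔT = η·γ̇²·t_res / (ρ·cp) = 1106 · (39.7503)² · 15.2448 / (1236 · 2390) = 9.01863 K

value=9.019 K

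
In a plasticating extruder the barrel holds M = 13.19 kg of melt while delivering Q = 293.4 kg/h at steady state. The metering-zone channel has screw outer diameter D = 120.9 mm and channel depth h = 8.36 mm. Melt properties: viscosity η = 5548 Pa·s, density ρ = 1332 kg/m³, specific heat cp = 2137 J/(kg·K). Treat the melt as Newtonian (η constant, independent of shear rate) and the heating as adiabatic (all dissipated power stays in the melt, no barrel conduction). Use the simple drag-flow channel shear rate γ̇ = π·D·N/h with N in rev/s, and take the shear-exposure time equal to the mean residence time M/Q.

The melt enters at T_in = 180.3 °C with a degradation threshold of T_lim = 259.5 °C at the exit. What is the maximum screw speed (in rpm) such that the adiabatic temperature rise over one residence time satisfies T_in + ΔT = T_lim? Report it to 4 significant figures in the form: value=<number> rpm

Convert throughput: Q = 293.4 kg/h = 293.4/3600 = 0.0815 kg/s
t_res = M / Q_s = 13.19 / 0.0815 = 161.84 s
Convert to metres: D = 0.1209 m, h = 0.00836 m
Allowable rise: ΔT_a = T_lim − T_in = 259.5 − 180.3 = 79.2 K
γ̇_max² = ΔT_a·ρ·cp / (η·t_res) = [79.2 × 1332 × 2137] / [5548 × 161.84] = 251.079 s⁻²
Take the square root: γ̇_max = √(251.079) = 15.8455 s⁻¹
N_max = γ̇_max h / (πD) = 15.8455·0.00836/(π·0.1209) = 0.348767 rev/s → ×60 = 20.926 rpm

value=20.93 rpm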